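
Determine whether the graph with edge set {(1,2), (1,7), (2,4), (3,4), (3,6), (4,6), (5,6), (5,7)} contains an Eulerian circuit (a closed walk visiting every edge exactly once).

Step 1: Find the degree of each vertex:
  deg(1) = 2
  deg(2) = 2
  deg(3) = 2
  deg(4) = 3
  deg(5) = 2
  deg(6) = 3
  deg(7) = 2

Step 2: Count vertices with odd degree:
  Odd-degree vertices: 4, 6 (2 total)

Step 3: Apply Euler's theorem:
  - Eulerian circuit exists iff graph is connected and all vertices have even degree
  - Eulerian path exists iff graph is connected and has 0 or 2 odd-degree vertices

Graph is connected with exactly 2 odd-degree vertices (4, 6).
Eulerian path exists (starting and ending at the odd-degree vertices), but no Eulerian circuit.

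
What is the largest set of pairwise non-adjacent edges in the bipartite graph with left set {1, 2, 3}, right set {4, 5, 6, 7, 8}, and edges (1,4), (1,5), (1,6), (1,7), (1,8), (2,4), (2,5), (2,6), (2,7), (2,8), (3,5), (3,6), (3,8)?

Step 1: List the neighbors of each left vertex:
  1: 4, 5, 6, 7, 8
  2: 4, 5, 6, 7, 8
  3: 5, 6, 8

Step 2: Greedily match left vertices, then look for augmenting paths:
  Match 1 -- 4
  Match 2 -- 5
  Match 3 -- 6
  No augmenting path remains.

Step 3: Verify this is maximum:
  Matching size 3 = min(|L|, |R|) = min(3, 5), which is an upper bound, so this matching is maximum.

Maximum matching: {(1,4), (2,5), (3,6)}
Size: 3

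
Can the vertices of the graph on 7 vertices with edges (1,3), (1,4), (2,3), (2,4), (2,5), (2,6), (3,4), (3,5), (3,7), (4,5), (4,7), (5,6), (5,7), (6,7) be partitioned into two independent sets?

Step 1: Attempt 2-coloring using BFS:
  Start at vertex 1, assign color 0
  Color vertex 3 with color 1 (neighbor of 1)
  Color vertex 4 with color 1 (neighbor of 1)
  Color vertex 2 with color 0 (neighbor of 3)

Step 2: Conflict found! Vertices 3 and 4 are adjacent but have the same color.
This means the graph contains an odd cycle.

The graph is NOT bipartite.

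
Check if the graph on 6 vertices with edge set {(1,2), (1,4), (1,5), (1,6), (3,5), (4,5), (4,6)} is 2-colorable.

Step 1: Attempt 2-coloring using BFS:
  Start at vertex 1, assign color 0
  Color vertex 2 with color 1 (neighbor of 1)
  Color vertex 4 with color 1 (neighbor of 1)
  Color vertex 5 with color 1 (neighbor of 1)
  Color vertex 6 with color 1 (neighbor of 1)

Step 2: Conflict found! Vertices 4 and 5 are adjacent but have the same color.
This means the graph contains an odd cycle.

The graph is NOT bipartite.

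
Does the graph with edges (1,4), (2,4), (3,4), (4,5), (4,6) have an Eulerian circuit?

Step 1: Find the degree of each vertex:
  deg(1) = 1
  deg(2) = 1
  deg(3) = 1
  deg(4) = 5
  deg(5) = 1
  deg(6) = 1

Step 2: Count vertices with odd degree:
  Odd-degree vertices: 1, 2, 3, 4, 5, 6 (6 total)

Step 3: Apply Euler's theorem:
  - Eulerian circuit exists iff graph is connected and all vertices have even degree
  - Eulerian path exists iff graph is connected and has 0 or 2 odd-degree vertices

Graph has 6 odd-degree vertices (need 0 or 2).
Neither Eulerian path nor Eulerian circuit exists.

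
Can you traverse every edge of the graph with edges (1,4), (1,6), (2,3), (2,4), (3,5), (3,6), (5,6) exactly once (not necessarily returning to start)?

Step 1: Find the degree of each vertex:
  deg(1) = 2
  deg(2) = 2
  deg(3) = 3
  deg(4) = 2
  deg(5) = 2
  deg(6) = 3

Step 2: Count vertices with odd degree:
  Odd-degree vertices: 3, 6 (2 total)

Step 3: Apply Euler's theorem:
  - Eulerian circuit exists iff graph is connected and all vertices have even degree
  - Eulerian path exists iff graph is connected and has 0 or 2 odd-degree vertices

Graph is connected with exactly 2 odd-degree vertices (3, 6).
Eulerian path exists (starting and ending at the odd-degree vertices), but no Eulerian circuit.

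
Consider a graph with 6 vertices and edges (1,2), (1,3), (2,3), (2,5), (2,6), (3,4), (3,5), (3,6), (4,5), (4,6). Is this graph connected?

Step 1: Build adjacency list from edges:
  1: 2, 3
  2: 1, 3, 5, 6
  3: 1, 2, 4, 5, 6
  4: 3, 5, 6
  5: 2, 3, 4
  6: 2, 3, 4

Step 2: Run BFS/DFS from vertex 1:
  Visited: {1, 2, 3, 5, 6, 4}
  Reached 6 of 6 vertices

Step 3: All 6 vertices reached from vertex 1, so the graph is connected.
Answer: Yes, the graph is connected.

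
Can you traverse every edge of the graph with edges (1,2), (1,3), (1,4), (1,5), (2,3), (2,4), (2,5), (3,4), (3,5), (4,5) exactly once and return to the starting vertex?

Step 1: Find the degree of each vertex:
  deg(1) = 4
  deg(2) = 4
  deg(3) = 4
  deg(4) = 4
  deg(5) = 4

Step 2: Count vertices with odd degree:
  All vertices have even degree (0 odd-degree vertices)

Step 3: Apply Euler's theorem:
  - Eulerian circuit exists iff graph is connected and all vertices have even degree
  - Eulerian path exists iff graph is connected and has 0 or 2 odd-degree vertices

Graph is connected with 0 odd-degree vertices.
Both Eulerian circuit and Eulerian path exist.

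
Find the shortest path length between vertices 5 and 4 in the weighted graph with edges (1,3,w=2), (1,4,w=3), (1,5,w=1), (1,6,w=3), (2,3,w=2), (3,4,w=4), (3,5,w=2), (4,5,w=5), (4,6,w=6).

Step 1: Build adjacency list with weights:
  1: 3(w=2), 4(w=3), 5(w=1), 6(w=3)
  2: 3(w=2)
  3: 1(w=2), 2(w=2), 4(w=4), 5(w=2)
  4: 1(w=3), 3(w=4), 5(w=5), 6(w=6)
  5: 1(w=1), 3(w=2), 4(w=5)
  6: 1(w=3), 4(w=6)

Step 2: Apply Dijkstra's algorithm from vertex 5:
  Visit vertex 5 (distance=0)
    Update dist[1] = 1
    Update dist[3] = 2
    Update dist[4] = 5
  Visit vertex 1 (distance=1)
    Update dist[4] = 4
    Update dist[6] = 4
  Visit vertex 3 (distance=2)
    Update dist[2] = 4
  Visit vertex 2 (distance=4)
  Visit vertex 4 (distance=4)

Step 3: Shortest path: 5 -> 1 -> 4
Total weight: 1 + 3 = 4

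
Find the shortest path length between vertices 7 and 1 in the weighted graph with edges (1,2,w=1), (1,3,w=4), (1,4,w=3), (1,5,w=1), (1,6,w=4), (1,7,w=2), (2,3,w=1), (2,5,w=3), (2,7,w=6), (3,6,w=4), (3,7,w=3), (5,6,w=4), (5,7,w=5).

Step 1: Build adjacency list with weights:
  1: 2(w=1), 3(w=4), 4(w=3), 5(w=1), 6(w=4), 7(w=2)
  2: 1(w=1), 3(w=1), 5(w=3), 7(w=6)
  3: 1(w=4), 2(w=1), 6(w=4), 7(w=3)
  4: 1(w=3)
  5: 1(w=1), 2(w=3), 6(w=4), 7(w=5)
  6: 1(w=4), 3(w=4), 5(w=4)
  7: 1(w=2), 2(w=6), 3(w=3), 5(w=5)

Step 2: Apply Dijkstra's algorithm from vertex 7:
  Visit vertex 7 (distance=0)
    Update dist[1] = 2
    Update dist[2] = 6
    Update dist[3] = 3
    Update dist[5] = 5
  Visit vertex 1 (distance=2)
    Update dist[2] = 3
    Update dist[4] = 5
    Update dist[5] = 3
    Update dist[6] = 6

Step 3: Shortest path: 7 -> 1
Total weight: 2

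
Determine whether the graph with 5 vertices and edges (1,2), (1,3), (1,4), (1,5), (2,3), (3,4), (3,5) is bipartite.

Step 1: Attempt 2-coloring using BFS:
  Start at vertex 1, assign color 0
  Color vertex 2 with color 1 (neighbor of 1)
  Color vertex 3 with color 1 (neighbor of 1)
  Color vertex 4 with color 1 (neighbor of 1)
  Color vertex 5 with color 1 (neighbor of 1)

Step 2: Conflict found! Vertices 2 and 3 are adjacent but have the same color.
This means the graph contains an odd cycle.

The graph is NOT bipartite.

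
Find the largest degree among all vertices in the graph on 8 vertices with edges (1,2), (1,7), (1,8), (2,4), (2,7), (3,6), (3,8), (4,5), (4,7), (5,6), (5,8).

Step 1: Count edges incident to each vertex:
  deg(1) = 3 (neighbors: 2, 7, 8)
  deg(2) = 3 (neighbors: 1, 4, 7)
  deg(3) = 2 (neighbors: 6, 8)
  deg(4) = 3 (neighbors: 2, 5, 7)
  deg(5) = 3 (neighbors: 4, 6, 8)
  deg(6) = 2 (neighbors: 3, 5)
  deg(7) = 3 (neighbors: 1, 2, 4)
  deg(8) = 3 (neighbors: 1, 3, 5)

Step 2: Find maximum:
  max(3, 3, 2, 3, 3, 2, 3, 3) = 3 (vertex 1)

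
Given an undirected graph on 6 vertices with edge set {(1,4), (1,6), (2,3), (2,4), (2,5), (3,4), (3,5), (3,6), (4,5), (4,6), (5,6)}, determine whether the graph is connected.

Step 1: Build adjacency list from edges:
  1: 4, 6
  2: 3, 4, 5
  3: 2, 4, 5, 6
  4: 1, 2, 3, 5, 6
  5: 2, 3, 4, 6
  6: 1, 3, 4, 5

Step 2: Run BFS/DFS from vertex 1:
  Visited: {1, 4, 6, 2, 3, 5}
  Reached 6 of 6 vertices

Step 3: All 6 vertices reached from vertex 1, so the graph is connected.
Answer: Yes, the graph is connected.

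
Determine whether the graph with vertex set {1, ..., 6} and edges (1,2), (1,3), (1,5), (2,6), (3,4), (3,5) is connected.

Step 1: Build adjacency list from edges:
  1: 2, 3, 5
  2: 1, 6
  3: 1, 4, 5
  4: 3
  5: 1, 3
  6: 2

Step 2: Run BFS/DFS from vertex 1:
  Visited: {1, 2, 3, 5, 6, 4}
  Reached 6 of 6 vertices

Step 3: All 6 vertices reached from vertex 1, so the graph is connected.
Answer: Yes, the graph is connected.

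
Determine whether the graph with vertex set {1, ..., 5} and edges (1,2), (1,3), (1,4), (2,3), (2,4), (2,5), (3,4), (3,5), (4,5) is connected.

Step 1: Build adjacency list from edges:
  1: 2, 3, 4
  2: 1, 3, 4, 5
  3: 1, 2, 4, 5
  4: 1, 2, 3, 5
  5: 2, 3, 4

Step 2: Run BFS/DFS from vertex 1:
  Visited: {1, 2, 3, 4, 5}
  Reached 5 of 5 vertices

Step 3: All 5 vertices reached from vertex 1, so the graph is connected.
Answer: Yes, the graph is connected.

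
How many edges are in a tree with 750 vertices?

A tree on n vertices always has exactly n - 1 edges.
For n = 750: edges = 750 - 1 = 749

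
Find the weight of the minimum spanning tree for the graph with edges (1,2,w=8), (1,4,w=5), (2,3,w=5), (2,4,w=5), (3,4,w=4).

Apply Kruskal's algorithm (sort edges by weight, add if no cycle):

Sorted edges by weight:
  (3,4) w=4
  (1,4) w=5
  (2,3) w=5
  (2,4) w=5
  (1,2) w=8

Add edge (3,4) w=4 -- no cycle. Running total: 4
Add edge (1,4) w=5 -- no cycle. Running total: 9
Add edge (2,3) w=5 -- no cycle. Running total: 14

MST edges: (3,4,w=4), (1,4,w=5), (2,3,w=5)
Total MST weight: 4 + 5 + 5 = 14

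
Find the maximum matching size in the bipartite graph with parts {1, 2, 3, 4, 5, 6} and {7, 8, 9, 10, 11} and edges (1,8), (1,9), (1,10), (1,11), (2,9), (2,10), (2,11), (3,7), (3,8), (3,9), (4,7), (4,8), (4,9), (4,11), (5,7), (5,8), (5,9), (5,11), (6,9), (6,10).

Step 1: List the neighbors of each left vertex:
  1: 8, 9, 10, 11
  2: 9, 10, 11
  3: 7, 8, 9
  4: 7, 8, 9, 11
  5: 7, 8, 9, 11
  6: 9, 10

Step 2: Greedily match left vertices, then look for augmenting paths:
  Match 1 -- 8
  Match 2 -- 9
  Match 3 -- 7
  Match 4 -- 11
  Match 6 -- 10
  No augmenting path remains.

Step 3: Verify this is maximum:
  Matching size 5 = min(|L|, |R|) = min(6, 5), which is an upper bound, so this matching is maximum.

Maximum matching: {(1,8), (2,9), (3,7), (4,11), (6,10)}
Size: 5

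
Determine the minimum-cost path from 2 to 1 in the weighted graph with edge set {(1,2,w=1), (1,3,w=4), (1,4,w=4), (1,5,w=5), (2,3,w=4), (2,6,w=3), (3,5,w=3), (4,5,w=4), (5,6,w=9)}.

Step 1: Build adjacency list with weights:
  1: 2(w=1), 3(w=4), 4(w=4), 5(w=5)
  2: 1(w=1), 3(w=4), 6(w=3)
  3: 1(w=4), 2(w=4), 5(w=3)
  4: 1(w=4), 5(w=4)
  5: 1(w=5), 3(w=3), 4(w=4), 6(w=9)
  6: 2(w=3), 5(w=9)

Step 2: Apply Dijkstra's algorithm from vertex 2:
  Visit vertex 2 (distance=0)
    Update dist[1] = 1
    Update dist[3] = 4
    Update dist[6] = 3
  Visit vertex 1 (distance=1)
    Update dist[4] = 5
    Update dist[5] = 6

Step 3: Shortest path: 2 -> 1
Total weight: 1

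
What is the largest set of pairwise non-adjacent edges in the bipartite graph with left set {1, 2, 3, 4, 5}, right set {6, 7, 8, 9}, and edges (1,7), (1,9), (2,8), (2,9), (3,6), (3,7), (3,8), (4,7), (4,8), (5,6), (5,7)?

Step 1: List the neighbors of each left vertex:
  1: 7, 9
  2: 8, 9
  3: 6, 7, 8
  4: 7, 8
  5: 6, 7

Step 2: Greedily match left vertices, then look for augmenting paths:
  Match 1 -- 9
  Match 2 -- 8
  Match 3 -- 6
  Match 4 -- 7
  No augmenting path remains.

Step 3: Verify this is maximum:
  Matching size 4 = min(|L|, |R|) = min(5, 4), which is an upper bound, so this matching is maximum.

Maximum matching: {(1,9), (2,8), (3,6), (4,7)}
Size: 4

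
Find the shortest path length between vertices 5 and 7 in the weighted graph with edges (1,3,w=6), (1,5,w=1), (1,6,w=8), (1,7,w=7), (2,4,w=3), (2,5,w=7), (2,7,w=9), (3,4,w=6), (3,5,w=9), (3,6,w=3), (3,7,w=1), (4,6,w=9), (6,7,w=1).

Step 1: Build adjacency list with weights:
  1: 3(w=6), 5(w=1), 6(w=8), 7(w=7)
  2: 4(w=3), 5(w=7), 7(w=9)
  3: 1(w=6), 4(w=6), 5(w=9), 6(w=3), 7(w=1)
  4: 2(w=3), 3(w=6), 6(w=9)
  5: 1(w=1), 2(w=7), 3(w=9)
  6: 1(w=8), 3(w=3), 4(w=9), 7(w=1)
  7: 1(w=7), 2(w=9), 3(w=1), 6(w=1)

Step 2: Apply Dijkstra's algorithm from vertex 5:
  Visit vertex 5 (distance=0)
    Update dist[1] = 1
    Update dist[2] = 7
    Update dist[3] = 9
  Visit vertex 1 (distance=1)
    Update dist[3] = 7
    Update dist[6] = 9
    Update dist[7] = 8
  Visit vertex 2 (distance=7)
    Update dist[4] = 10
  Visit vertex 3 (distance=7)
  Visit vertex 7 (distance=8)

Step 3: Shortest path: 5 -> 1 -> 7
Total weight: 1 + 7 = 8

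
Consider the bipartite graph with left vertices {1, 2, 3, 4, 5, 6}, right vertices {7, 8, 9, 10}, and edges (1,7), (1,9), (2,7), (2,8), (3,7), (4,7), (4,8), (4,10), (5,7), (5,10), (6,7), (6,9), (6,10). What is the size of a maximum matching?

Step 1: List the neighbors of each left vertex:
  1: 7, 9
  2: 7, 8
  3: 7
  4: 7, 8, 10
  5: 7, 10
  6: 7, 9, 10

Step 2: Greedily match left vertices, then look for augmenting paths:
  Match 1 -- 7
  Match 2 -- 8
  Match 4 -- 10
  Match 6 -- 9
  No augmenting path remains.

Step 3: Verify this is maximum:
  Matching size 4 = min(|L|, |R|) = min(6, 4), which is an upper bound, so this matching is maximum.

Maximum matching: {(1,7), (2,8), (4,10), (6,9)}
Size: 4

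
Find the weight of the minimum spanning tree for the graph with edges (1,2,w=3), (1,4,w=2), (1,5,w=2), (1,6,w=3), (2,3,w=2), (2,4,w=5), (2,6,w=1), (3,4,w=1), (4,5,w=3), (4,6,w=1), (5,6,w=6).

Apply Kruskal's algorithm (sort edges by weight, add if no cycle):

Sorted edges by weight:
  (2,6) w=1
  (3,4) w=1
  (4,6) w=1
  (1,4) w=2
  (1,5) w=2
  (2,3) w=2
  (1,6) w=3
  (1,2) w=3
  (4,5) w=3
  (2,4) w=5
  (5,6) w=6

Add edge (2,6) w=1 -- no cycle. Running total: 1
Add edge (3,4) w=1 -- no cycle. Running total: 2
Add edge (4,6) w=1 -- no cycle. Running total: 3
Add edge (1,4) w=2 -- no cycle. Running total: 5
Add edge (1,5) w=2 -- no cycle. Running total: 7

MST edges: (2,6,w=1), (3,4,w=1), (4,6,w=1), (1,4,w=2), (1,5,w=2)
Total MST weight: 1 + 1 + 1 + 2 + 2 = 7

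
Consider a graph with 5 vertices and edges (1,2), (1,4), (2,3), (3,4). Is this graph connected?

Step 1: Build adjacency list from edges:
  1: 2, 4
  2: 1, 3
  3: 2, 4
  4: 1, 3
  5: (none)

Step 2: Run BFS/DFS from vertex 1:
  Visited: {1, 2, 4, 3}
  Reached 4 of 5 vertices

Step 3: Only 4 of 5 vertices reached. Graph is disconnected.
Connected components: {1, 2, 3, 4}, {5}
Answer: No, the graph is not connected (2 components).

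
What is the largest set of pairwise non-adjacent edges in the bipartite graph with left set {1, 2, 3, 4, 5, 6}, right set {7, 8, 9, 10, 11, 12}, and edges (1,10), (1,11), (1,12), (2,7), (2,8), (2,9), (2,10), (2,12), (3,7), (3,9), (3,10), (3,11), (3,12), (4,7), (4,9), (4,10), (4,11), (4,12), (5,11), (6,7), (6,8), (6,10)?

Step 1: List the neighbors of each left vertex:
  1: 10, 11, 12
  2: 7, 8, 9, 10, 12
  3: 7, 9, 10, 11, 12
  4: 7, 9, 10, 11, 12
  5: 11
  6: 7, 8, 10

Step 2: Greedily match left vertices, then look for augmenting paths:
  Match 1 -- 10
  Match 2 -- 7
  Match 3 -- 9
  Match 4 -- 12
  Match 5 -- 11
  Match 6 -- 8
  No augmenting path remains.

Step 3: Verify this is maximum:
  Matching size 6 = min(|L|, |R|) = min(6, 6), which is an upper bound, so this matching is maximum.

Maximum matching: {(1,10), (2,7), (3,9), (4,12), (5,11), (6,8)}
Size: 6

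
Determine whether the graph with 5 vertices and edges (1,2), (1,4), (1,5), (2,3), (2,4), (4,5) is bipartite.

Step 1: Attempt 2-coloring using BFS:
  Start at vertex 1, assign color 0
  Color vertex 2 with color 1 (neighbor of 1)
  Color vertex 4 with color 1 (neighbor of 1)
  Color vertex 5 with color 1 (neighbor of 1)
  Color vertex 3 with color 0 (neighbor of 2)

Step 2: Conflict found! Vertices 2 and 4 are adjacent but have the same color.
This means the graph contains an odd cycle.

The graph is NOT bipartite.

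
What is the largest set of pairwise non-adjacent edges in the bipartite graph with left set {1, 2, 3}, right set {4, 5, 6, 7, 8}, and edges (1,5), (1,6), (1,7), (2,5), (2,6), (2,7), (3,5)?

Step 1: List the neighbors of each left vertex:
  1: 5, 6, 7
  2: 5, 6, 7
  3: 5

Step 2: Greedily match left vertices, then look for augmenting paths:
  Match 1 -- 7
  Match 2 -- 6
  Match 3 -- 5
  No augmenting path remains.

Step 3: Verify this is maximum:
  Matching size 3 = min(|L|, |R|) = min(3, 5), which is an upper bound, so this matching is maximum.

Maximum matching: {(1,7), (2,6), (3,5)}
Size: 3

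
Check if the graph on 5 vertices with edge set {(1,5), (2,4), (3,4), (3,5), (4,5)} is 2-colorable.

Step 1: Attempt 2-coloring using BFS:
  Start at vertex 1, assign color 0
  Color vertex 5 with color 1 (neighbor of 1)
  Color vertex 3 with color 0 (neighbor of 5)
  Color vertex 4 with color 0 (neighbor of 5)

Step 2: Conflict found! Vertices 3 and 4 are adjacent but have the same color.
This means the graph contains an odd cycle.

The graph is NOT bipartite.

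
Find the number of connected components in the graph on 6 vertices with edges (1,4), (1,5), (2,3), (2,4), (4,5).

Step 1: Build adjacency list from edges:
  1: 4, 5
  2: 3, 4
  3: 2
  4: 1, 2, 5
  5: 1, 4
  6: (none)

Step 2: Run BFS/DFS from vertex 1:
  Visited: {1, 4, 5, 2, 3}
  Reached 5 of 6 vertices

Step 3: Only 5 of 6 vertices reached. Graph is disconnected.
Connected components: {1, 2, 3, 4, 5}, {6}
Number of connected components: 2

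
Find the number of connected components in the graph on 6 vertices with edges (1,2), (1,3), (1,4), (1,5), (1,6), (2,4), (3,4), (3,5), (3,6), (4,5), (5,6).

Step 1: Build adjacency list from edges:
  1: 2, 3, 4, 5, 6
  2: 1, 4
  3: 1, 4, 5, 6
  4: 1, 2, 3, 5
  5: 1, 3, 4, 6
  6: 1, 3, 5

Step 2: Run BFS/DFS from vertex 1:
  Visited: {1, 2, 3, 4, 5, 6}
  Reached 6 of 6 vertices

Step 3: All 6 vertices reached from vertex 1, so the graph is connected.
Number of connected components: 1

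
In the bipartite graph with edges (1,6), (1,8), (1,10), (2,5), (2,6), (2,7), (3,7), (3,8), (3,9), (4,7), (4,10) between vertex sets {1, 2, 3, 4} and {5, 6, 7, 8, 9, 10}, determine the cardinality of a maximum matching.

Step 1: List the neighbors of each left vertex:
  1: 6, 8, 10
  2: 5, 6, 7
  3: 7, 8, 9
  4: 7, 10

Step 2: Greedily match left vertices, then look for augmenting paths:
  Match 1 -- 6
  Match 2 -- 5
  Match 3 -- 7
  Match 4 -- 10
  No augmenting path remains.

Step 3: Verify this is maximum:
  Matching size 4 = min(|L|, |R|) = min(4, 6), which is an upper bound, so this matching is maximum.

Maximum matching: {(1,6), (2,5), (3,7), (4,10)}
Size: 4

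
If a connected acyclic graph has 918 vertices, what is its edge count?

A tree on n vertices always has exactly n - 1 edges.
For n = 918: edges = 918 - 1 = 917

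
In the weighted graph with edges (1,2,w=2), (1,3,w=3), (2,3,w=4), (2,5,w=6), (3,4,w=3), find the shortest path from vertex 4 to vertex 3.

Step 1: Build adjacency list with weights:
  1: 2(w=2), 3(w=3)
  2: 1(w=2), 3(w=4), 5(w=6)
  3: 1(w=3), 2(w=4), 4(w=3)
  4: 3(w=3)
  5: 2(w=6)

Step 2: Apply Dijkstra's algorithm from vertex 4:
  Visit vertex 4 (distance=0)
    Update dist[3] = 3
  Visit vertex 3 (distance=3)
    Update dist[1] = 6
    Update dist[2] = 7

Step 3: Shortest path: 4 -> 3
Total weight: 3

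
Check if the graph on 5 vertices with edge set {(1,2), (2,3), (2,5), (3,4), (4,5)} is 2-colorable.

Step 1: Attempt 2-coloring using BFS:
  Start at vertex 1, assign color 0
  Color vertex 2 with color 1 (neighbor of 1)
  Color vertex 3 with color 0 (neighbor of 2)
  Color vertex 5 with color 0 (neighbor of 2)
  Color vertex 4 with color 1 (neighbor of 3)

Step 2: 2-coloring succeeded. No conflicts found.
  Set A (color 0): {1, 3, 5}
  Set B (color 1): {2, 4}

The graph is bipartite with partition {1, 3, 5}, {2, 4}.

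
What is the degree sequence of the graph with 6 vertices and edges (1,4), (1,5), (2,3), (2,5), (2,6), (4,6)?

Step 1: Count edges incident to each vertex:
  deg(1) = 2 (neighbors: 4, 5)
  deg(2) = 3 (neighbors: 3, 5, 6)
  deg(3) = 1 (neighbors: 2)
  deg(4) = 2 (neighbors: 1, 6)
  deg(5) = 2 (neighbors: 1, 2)
  deg(6) = 2 (neighbors: 2, 4)

Step 2: Sort degrees in non-increasing order:
  Degrees: [2, 3, 1, 2, 2, 2] -> sorted: [3, 2, 2, 2, 2, 1]

Degree sequence: [3, 2, 2, 2, 2, 1]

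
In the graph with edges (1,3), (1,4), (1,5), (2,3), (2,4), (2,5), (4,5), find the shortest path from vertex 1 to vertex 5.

Step 1: Build adjacency list:
  1: 3, 4, 5
  2: 3, 4, 5
  3: 1, 2
  4: 1, 2, 5
  5: 1, 2, 4

Step 2: BFS from vertex 1 to find shortest path to 5:
  vertex 3 reached at distance 1
  vertex 4 reached at distance 1
  vertex 5 reached at distance 1

Step 3: Shortest path: 1 -> 5
Path length: 1 edge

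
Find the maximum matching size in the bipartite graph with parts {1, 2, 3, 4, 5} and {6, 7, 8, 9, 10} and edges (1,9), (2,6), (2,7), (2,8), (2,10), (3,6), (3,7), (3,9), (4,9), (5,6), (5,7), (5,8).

Step 1: List the neighbors of each left vertex:
  1: 9
  2: 6, 7, 8, 10
  3: 6, 7, 9
  4: 9
  5: 6, 7, 8

Step 2: Greedily match left vertices, then look for augmenting paths:
  Match 1 -- 9
  Match 2 -- 6
  Match 3 -- 7
  Match 5 -- 8
  No augmenting path remains.

Step 3: Verify this is maximum:
  Matching has size 4. The vertex set {2, 3, 5, 9} covers every edge and has size 4; any matching has at most one edge per cover vertex, so 4 is maximum (König's theorem).

Maximum matching: {(1,9), (2,6), (3,7), (5,8)}
Size: 4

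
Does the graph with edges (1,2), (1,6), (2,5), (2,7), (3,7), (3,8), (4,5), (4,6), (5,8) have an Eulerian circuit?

Step 1: Find the degree of each vertex:
  deg(1) = 2
  deg(2) = 3
  deg(3) = 2
  deg(4) = 2
  deg(5) = 3
  deg(6) = 2
  deg(7) = 2
  deg(8) = 2

Step 2: Count vertices with odd degree:
  Odd-degree vertices: 2, 5 (2 total)

Step 3: Apply Euler's theorem:
  - Eulerian circuit exists iff graph is connected and all vertices have even degree
  - Eulerian path exists iff graph is connected and has 0 or 2 odd-degree vertices

Graph is connected with exactly 2 odd-degree vertices (2, 5).
Eulerian path exists (starting and ending at the odd-degree vertices), but no Eulerian circuit.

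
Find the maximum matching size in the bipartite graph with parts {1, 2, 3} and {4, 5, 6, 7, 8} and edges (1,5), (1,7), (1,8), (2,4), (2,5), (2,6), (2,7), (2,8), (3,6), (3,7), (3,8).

Step 1: List the neighbors of each left vertex:
  1: 5, 7, 8
  2: 4, 5, 6, 7, 8
  3: 6, 7, 8

Step 2: Greedily match left vertices, then look for augmenting paths:
  Match 1 -- 5
  Match 2 -- 4
  Match 3 -- 6
  No augmenting path remains.

Step 3: Verify this is maximum:
  Matching size 3 = min(|L|, |R|) = min(3, 5), which is an upper bound, so this matching is maximum.

Maximum matching: {(1,5), (2,4), (3,6)}
Size: 3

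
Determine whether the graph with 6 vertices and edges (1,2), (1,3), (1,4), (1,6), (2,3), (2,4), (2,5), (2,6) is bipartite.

Step 1: Attempt 2-coloring using BFS:
  Start at vertex 1, assign color 0
  Color vertex 2 with color 1 (neighbor of 1)
  Color vertex 3 with color 1 (neighbor of 1)
  Color vertex 4 with color 1 (neighbor of 1)
  Color vertex 6 with color 1 (neighbor of 1)

Step 2: Conflict found! Vertices 2 and 3 are adjacent but have the same color.
This means the graph contains an odd cycle.

The graph is NOT bipartite.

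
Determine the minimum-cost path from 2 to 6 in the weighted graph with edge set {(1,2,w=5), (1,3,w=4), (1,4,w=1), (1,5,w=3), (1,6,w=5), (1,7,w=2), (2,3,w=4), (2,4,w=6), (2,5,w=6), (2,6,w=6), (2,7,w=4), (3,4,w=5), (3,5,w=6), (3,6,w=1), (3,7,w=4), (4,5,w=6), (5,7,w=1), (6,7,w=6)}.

Step 1: Build adjacency list with weights:
  1: 2(w=5), 3(w=4), 4(w=1), 5(w=3), 6(w=5), 7(w=2)
  2: 1(w=5), 3(w=4), 4(w=6), 5(w=6), 6(w=6), 7(w=4)
  3: 1(w=4), 2(w=4), 4(w=5), 5(w=6), 6(w=1), 7(w=4)
  4: 1(w=1), 2(w=6), 3(w=5), 5(w=6)
  5: 1(w=3), 2(w=6), 3(w=6), 4(w=6), 7(w=1)
  6: 1(w=5), 2(w=6), 3(w=1), 7(w=6)
  7: 1(w=2), 2(w=4), 3(w=4), 5(w=1), 6(w=6)

Step 2: Apply Dijkstra's algorithm from vertex 2:
  Visit vertex 2 (distance=0)
    Update dist[1] = 5
    Update dist[3] = 4
    Update dist[4] = 6
    Update dist[5] = 6
    Update dist[6] = 6
    Update dist[7] = 4
  Visit vertex 3 (distance=4)
    Update dist[6] = 5
  Visit vertex 7 (distance=4)
    Update dist[5] = 5
  Visit vertex 1 (distance=5)
  Visit vertex 5 (distance=5)
  Visit vertex 6 (distance=5)

Step 3: Shortest path: 2 -> 3 -> 6
Total weight: 4 + 1 = 5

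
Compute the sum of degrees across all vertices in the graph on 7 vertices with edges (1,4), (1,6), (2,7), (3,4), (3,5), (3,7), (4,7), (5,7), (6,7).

Step 1: Count edges incident to each vertex:
  deg(1) = 2 (neighbors: 4, 6)
  deg(2) = 1 (neighbors: 7)
  deg(3) = 3 (neighbors: 4, 5, 7)
  deg(4) = 3 (neighbors: 1, 3, 7)
  deg(5) = 2 (neighbors: 3, 7)
  deg(6) = 2 (neighbors: 1, 7)
  deg(7) = 5 (neighbors: 2, 3, 4, 5, 6)

Step 2: Sum all degrees:
  2 + 1 + 3 + 3 + 2 + 2 + 5 = 18

Verification: sum of degrees = 2 * |E| = 2 * 9 = 18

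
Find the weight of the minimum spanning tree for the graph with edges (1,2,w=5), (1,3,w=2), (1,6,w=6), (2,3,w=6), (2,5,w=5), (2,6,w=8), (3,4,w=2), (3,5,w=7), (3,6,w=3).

Apply Kruskal's algorithm (sort edges by weight, add if no cycle):

Sorted edges by weight:
  (1,3) w=2
  (3,4) w=2
  (3,6) w=3
  (1,2) w=5
  (2,5) w=5
  (1,6) w=6
  (2,3) w=6
  (3,5) w=7
  (2,6) w=8

Add edge (1,3) w=2 -- no cycle. Running total: 2
Add edge (3,4) w=2 -- no cycle. Running total: 4
Add edge (3,6) w=3 -- no cycle. Running total: 7
Add edge (1,2) w=5 -- no cycle. Running total: 12
Add edge (2,5) w=5 -- no cycle. Running total: 17

MST edges: (1,3,w=2), (3,4,w=2), (3,6,w=3), (1,2,w=5), (2,5,w=5)
Total MST weight: 2 + 2 + 3 + 5 + 5 = 17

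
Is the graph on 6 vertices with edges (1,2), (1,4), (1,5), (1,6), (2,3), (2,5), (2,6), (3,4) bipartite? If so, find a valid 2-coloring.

Step 1: Attempt 2-coloring using BFS:
  Start at vertex 1, assign color 0
  Color vertex 2 with color 1 (neighbor of 1)
  Color vertex 4 with color 1 (neighbor of 1)
  Color vertex 5 with color 1 (neighbor of 1)
  Color vertex 6 with color 1 (neighbor of 1)
  Color vertex 3 with color 0 (neighbor of 2)

Step 2: Conflict found! Vertices 2 and 5 are adjacent but have the same color.
This means the graph contains an odd cycle.

The graph is NOT bipartite.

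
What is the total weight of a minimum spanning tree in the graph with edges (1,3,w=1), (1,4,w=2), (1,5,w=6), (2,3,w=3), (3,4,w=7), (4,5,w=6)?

Apply Kruskal's algorithm (sort edges by weight, add if no cycle):

Sorted edges by weight:
  (1,3) w=1
  (1,4) w=2
  (2,3) w=3
  (1,5) w=6
  (4,5) w=6
  (3,4) w=7

Add edge (1,3) w=1 -- no cycle. Running total: 1
Add edge (1,4) w=2 -- no cycle. Running total: 3
Add edge (2,3) w=3 -- no cycle. Running total: 6
Add edge (1,5) w=6 -- no cycle. Running total: 12

MST edges: (1,3,w=1), (1,4,w=2), (2,3,w=3), (1,5,w=6)
Total MST weight: 1 + 2 + 3 + 6 = 12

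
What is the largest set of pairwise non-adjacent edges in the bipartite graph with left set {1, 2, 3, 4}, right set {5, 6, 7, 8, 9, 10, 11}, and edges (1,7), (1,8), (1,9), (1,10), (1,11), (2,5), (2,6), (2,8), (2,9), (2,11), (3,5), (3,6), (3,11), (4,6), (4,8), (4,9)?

Step 1: List the neighbors of each left vertex:
  1: 7, 8, 9, 10, 11
  2: 5, 6, 8, 9, 11
  3: 5, 6, 11
  4: 6, 8, 9

Step 2: Greedily match left vertices, then look for augmenting paths:
  Match 1 -- 7
  Match 2 -- 5
  Match 3 -- 6
  Match 4 -- 8
  No augmenting path remains.

Step 3: Verify this is maximum:
  Matching size 4 = min(|L|, |R|) = min(4, 7), which is an upper bound, so this matching is maximum.

Maximum matching: {(1,7), (2,5), (3,6), (4,8)}
Size: 4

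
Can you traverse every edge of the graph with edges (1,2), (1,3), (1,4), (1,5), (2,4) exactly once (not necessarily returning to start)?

Step 1: Find the degree of each vertex:
  deg(1) = 4
  deg(2) = 2
  deg(3) = 1
  deg(4) = 2
  deg(5) = 1

Step 2: Count vertices with odd degree:
  Odd-degree vertices: 3, 5 (2 total)

Step 3: Apply Euler's theorem:
  - Eulerian circuit exists iff graph is connected and all vertices have even degree
  - Eulerian path exists iff graph is connected and has 0 or 2 odd-degree vertices

Graph is connected with exactly 2 odd-degree vertices (3, 5).
Eulerian path exists (starting and ending at the odd-degree vertices), but no Eulerian circuit.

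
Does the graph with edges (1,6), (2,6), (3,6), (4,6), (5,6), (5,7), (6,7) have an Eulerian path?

Step 1: Find the degree of each vertex:
  deg(1) = 1
  deg(2) = 1
  deg(3) = 1
  deg(4) = 1
  deg(5) = 2
  deg(6) = 6
  deg(7) = 2

Step 2: Count vertices with odd degree:
  Odd-degree vertices: 1, 2, 3, 4 (4 total)

Step 3: Apply Euler's theorem:
  - Eulerian circuit exists iff graph is connected and all vertices have even degree
  - Eulerian path exists iff graph is connected and has 0 or 2 odd-degree vertices

Graph has 4 odd-degree vertices (need 0 or 2).
Neither Eulerian path nor Eulerian circuit exists.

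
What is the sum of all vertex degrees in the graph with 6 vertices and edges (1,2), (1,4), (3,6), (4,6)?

Step 1: Count edges incident to each vertex:
  deg(1) = 2 (neighbors: 2, 4)
  deg(2) = 1 (neighbors: 1)
  deg(3) = 1 (neighbors: 6)
  deg(4) = 2 (neighbors: 1, 6)
  deg(5) = 0 (neighbors: none)
  deg(6) = 2 (neighbors: 3, 4)

Step 2: Sum all degrees:
  2 + 1 + 1 + 2 + 0 + 2 = 8

Verification: sum of degrees = 2 * |E| = 2 * 4 = 8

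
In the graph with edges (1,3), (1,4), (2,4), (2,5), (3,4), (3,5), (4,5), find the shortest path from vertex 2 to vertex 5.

Step 1: Build adjacency list:
  1: 3, 4
  2: 4, 5
  3: 1, 4, 5
  4: 1, 2, 3, 5
  5: 2, 3, 4

Step 2: BFS from vertex 2 to find shortest path to 5:
  vertex 4 reached at distance 1
  vertex 5 reached at distance 1

Step 3: Shortest path: 2 -> 5
Path length: 1 edge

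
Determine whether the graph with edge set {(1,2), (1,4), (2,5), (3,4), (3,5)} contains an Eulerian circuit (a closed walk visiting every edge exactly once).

Step 1: Find the degree of each vertex:
  deg(1) = 2
  deg(2) = 2
  deg(3) = 2
  deg(4) = 2
  deg(5) = 2

Step 2: Count vertices with odd degree:
  All vertices have even degree (0 odd-degree vertices)

Step 3: Apply Euler's theorem:
  - Eulerian circuit exists iff graph is connected and all vertices have even degree
  - Eulerian path exists iff graph is connected and has 0 or 2 odd-degree vertices

Graph is connected with 0 odd-degree vertices.
Both Eulerian circuit and Eulerian path exist.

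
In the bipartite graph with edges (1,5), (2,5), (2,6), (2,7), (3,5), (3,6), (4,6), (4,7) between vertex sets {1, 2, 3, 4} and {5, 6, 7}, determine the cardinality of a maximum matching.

Step 1: List the neighbors of each left vertex:
  1: 5
  2: 5, 6, 7
  3: 5, 6
  4: 6, 7

Step 2: Greedily match left vertices, then look for augmenting paths:
  Match 1 -- 5
  Match 2 -- 6
  Match 4 -- 7
  No augmenting path remains.

Step 3: Verify this is maximum:
  Matching size 3 = min(|L|, |R|) = min(4, 3), which is an upper bound, so this matching is maximum.

Maximum matching: {(1,5), (2,6), (4,7)}
Size: 3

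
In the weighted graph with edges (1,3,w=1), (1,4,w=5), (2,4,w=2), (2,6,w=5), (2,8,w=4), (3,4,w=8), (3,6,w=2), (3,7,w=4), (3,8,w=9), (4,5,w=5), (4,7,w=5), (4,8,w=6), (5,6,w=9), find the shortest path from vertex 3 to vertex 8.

Step 1: Build adjacency list with weights:
  1: 3(w=1), 4(w=5)
  2: 4(w=2), 6(w=5), 8(w=4)
  3: 1(w=1), 4(w=8), 6(w=2), 7(w=4), 8(w=9)
  4: 1(w=5), 2(w=2), 3(w=8), 5(w=5), 7(w=5), 8(w=6)
  5: 4(w=5), 6(w=9)
  6: 2(w=5), 3(w=2), 5(w=9)
  7: 3(w=4), 4(w=5)
  8: 2(w=4), 3(w=9), 4(w=6)

Step 2: Apply Dijkstra's algorithm from vertex 3:
  Visit vertex 3 (distance=0)
    Update dist[1] = 1
    Update dist[4] = 8
    Update dist[6] = 2
    Update dist[7] = 4
    Update dist[8] = 9
  Visit vertex 1 (distance=1)
    Update dist[4] = 6
  Visit vertex 6 (distance=2)
    Update dist[2] = 7
    Update dist[5] = 11
  Visit vertex 7 (distance=4)
  Visit vertex 4 (distance=6)
  Visit vertex 2 (distance=7)
  Visit vertex 8 (distance=9)

Step 3: Shortest path: 3 -> 8
Total weight: 9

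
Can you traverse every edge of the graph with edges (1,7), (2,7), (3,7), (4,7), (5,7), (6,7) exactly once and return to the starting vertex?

Step 1: Find the degree of each vertex:
  deg(1) = 1
  deg(2) = 1
  deg(3) = 1
  deg(4) = 1
  deg(5) = 1
  deg(6) = 1
  deg(7) = 6

Step 2: Count vertices with odd degree:
  Odd-degree vertices: 1, 2, 3, 4, 5, 6 (6 total)

Step 3: Apply Euler's theorem:
  - Eulerian circuit exists iff graph is connected and all vertices have even degree
  - Eulerian path exists iff graph is connected and has 0 or 2 odd-degree vertices

Graph has 6 odd-degree vertices (need 0 or 2).
Neither Eulerian path nor Eulerian circuit exists.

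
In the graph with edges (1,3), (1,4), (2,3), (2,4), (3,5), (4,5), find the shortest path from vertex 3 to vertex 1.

Step 1: Build adjacency list:
  1: 3, 4
  2: 3, 4
  3: 1, 2, 5
  4: 1, 2, 5
  5: 3, 4

Step 2: BFS from vertex 3 to find shortest path to 1:
  vertex 1 reached at distance 1

Step 3: Shortest path: 3 -> 1
Path length: 1 edge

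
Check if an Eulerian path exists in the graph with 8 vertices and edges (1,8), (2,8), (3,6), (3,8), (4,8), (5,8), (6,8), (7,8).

Step 1: Find the degree of each vertex:
  deg(1) = 1
  deg(2) = 1
  deg(3) = 2
  deg(4) = 1
  deg(5) = 1
  deg(6) = 2
  deg(7) = 1
  deg(8) = 7

Step 2: Count vertices with odd degree:
  Odd-degree vertices: 1, 2, 4, 5, 7, 8 (6 total)

Step 3: Apply Euler's theorem:
  - Eulerian circuit exists iff graph is connected and all vertices have even degree
  - Eulerian path exists iff graph is connected and has 0 or 2 odd-degree vertices

Graph has 6 odd-degree vertices (need 0 or 2).
Neither Eulerian path nor Eulerian circuit exists.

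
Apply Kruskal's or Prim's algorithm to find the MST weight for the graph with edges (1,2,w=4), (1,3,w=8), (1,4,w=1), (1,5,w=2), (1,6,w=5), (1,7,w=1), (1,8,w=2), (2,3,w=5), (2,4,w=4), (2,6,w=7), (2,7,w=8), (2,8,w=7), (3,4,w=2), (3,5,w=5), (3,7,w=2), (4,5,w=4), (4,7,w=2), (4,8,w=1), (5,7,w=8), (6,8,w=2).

Apply Kruskal's algorithm (sort edges by weight, add if no cycle):

Sorted edges by weight:
  (1,4) w=1
  (1,7) w=1
  (4,8) w=1
  (1,5) w=2
  (1,8) w=2
  (3,7) w=2
  (3,4) w=2
  (4,7) w=2
  (6,8) w=2
  (1,2) w=4
  (2,4) w=4
  (4,5) w=4
  (1,6) w=5
  (2,3) w=5
  (3,5) w=5
  (2,6) w=7
  (2,8) w=7
  (1,3) w=8
  (2,7) w=8
  (5,7) w=8

Add edge (1,4) w=1 -- no cycle. Running total: 1
Add edge (1,7) w=1 -- no cycle. Running total: 2
Add edge (4,8) w=1 -- no cycle. Running total: 3
Add edge (1,5) w=2 -- no cycle. Running total: 5
Skip edge (1,8) w=2 -- would create cycle
Add edge (3,7) w=2 -- no cycle. Running total: 7
Skip edge (3,4) w=2 -- would create cycle
Skip edge (4,7) w=2 -- would create cycle
Add edge (6,8) w=2 -- no cycle. Running total: 9
Add edge (1,2) w=4 -- no cycle. Running total: 13

MST edges: (1,4,w=1), (1,7,w=1), (4,8,w=1), (1,5,w=2), (3,7,w=2), (6,8,w=2), (1,2,w=4)
Total MST weight: 1 + 1 + 1 + 2 + 2 + 2 + 4 = 13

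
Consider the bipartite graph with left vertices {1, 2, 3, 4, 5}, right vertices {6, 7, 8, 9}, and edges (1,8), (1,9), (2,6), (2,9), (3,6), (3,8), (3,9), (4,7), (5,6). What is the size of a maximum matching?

Step 1: List the neighbors of each left vertex:
  1: 8, 9
  2: 6, 9
  3: 6, 8, 9
  4: 7
  5: 6

Step 2: Greedily match left vertices, then look for augmenting paths:
  Match 1 -- 8
  Match 2 -- 6
  Match 3 -- 9
  Match 4 -- 7
  No augmenting path remains.

Step 3: Verify this is maximum:
  Matching size 4 = min(|L|, |R|) = min(5, 4), which is an upper bound, so this matching is maximum.

Maximum matching: {(1,8), (2,6), (3,9), (4,7)}
Size: 4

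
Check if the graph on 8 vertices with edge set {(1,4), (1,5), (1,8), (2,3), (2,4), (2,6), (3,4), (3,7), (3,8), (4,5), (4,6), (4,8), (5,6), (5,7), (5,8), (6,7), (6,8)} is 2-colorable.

Step 1: Attempt 2-coloring using BFS:
  Start at vertex 1, assign color 0
  Color vertex 4 with color 1 (neighbor of 1)
  Color vertex 5 with color 1 (neighbor of 1)
  Color vertex 8 with color 1 (neighbor of 1)
  Color vertex 2 with color 0 (neighbor of 4)
  Color vertex 3 with color 0 (neighbor of 4)

Step 2: Conflict found! Vertices 4 and 5 are adjacent but have the same color.
This means the graph contains an odd cycle.

The graph is NOT bipartite.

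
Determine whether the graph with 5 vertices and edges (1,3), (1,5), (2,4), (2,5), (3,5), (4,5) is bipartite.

Step 1: Attempt 2-coloring using BFS:
  Start at vertex 1, assign color 0
  Color vertex 3 with color 1 (neighbor of 1)
  Color vertex 5 with color 1 (neighbor of 1)

Step 2: Conflict found! Vertices 3 and 5 are adjacent but have the same color.
This means the graph contains an odd cycle.

The graph is NOT bipartite.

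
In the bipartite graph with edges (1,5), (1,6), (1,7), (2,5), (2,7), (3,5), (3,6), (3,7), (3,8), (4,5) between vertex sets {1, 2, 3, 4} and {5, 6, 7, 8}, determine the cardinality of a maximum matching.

Step 1: List the neighbors of each left vertex:
  1: 5, 6, 7
  2: 5, 7
  3: 5, 6, 7, 8
  4: 5

Step 2: Greedily match left vertices, then look for augmenting paths:
  Match 1 -- 6
  Match 2 -- 7
  Match 3 -- 8
  Match 4 -- 5
  No augmenting path remains.

Step 3: Verify this is maximum:
  Matching size 4 = min(|L|, |R|) = min(4, 4), which is an upper bound, so this matching is maximum.

Maximum matching: {(1,6), (2,7), (3,8), (4,5)}
Size: 4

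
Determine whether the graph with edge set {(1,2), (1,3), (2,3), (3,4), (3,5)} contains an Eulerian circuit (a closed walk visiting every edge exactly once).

Step 1: Find the degree of each vertex:
  deg(1) = 2
  deg(2) = 2
  deg(3) = 4
  deg(4) = 1
  deg(5) = 1

Step 2: Count vertices with odd degree:
  Odd-degree vertices: 4, 5 (2 total)

Step 3: Apply Euler's theorem:
  - Eulerian circuit exists iff graph is connected and all vertices have even degree
  - Eulerian path exists iff graph is connected and has 0 or 2 odd-degree vertices

Graph is connected with exactly 2 odd-degree vertices (4, 5).
Eulerian path exists (starting and ending at the odd-degree vertices), but no Eulerian circuit.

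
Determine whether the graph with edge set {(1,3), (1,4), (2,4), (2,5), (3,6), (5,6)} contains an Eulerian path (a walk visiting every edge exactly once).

Step 1: Find the degree of each vertex:
  deg(1) = 2
  deg(2) = 2
  deg(3) = 2
  deg(4) = 2
  deg(5) = 2
  deg(6) = 2

Step 2: Count vertices with odd degree:
  All vertices have even degree (0 odd-degree vertices)

Step 3: Apply Euler's theorem:
  - Eulerian circuit exists iff graph is connected and all vertices have even degree
  - Eulerian path exists iff graph is connected and has 0 or 2 odd-degree vertices

Graph is connected with 0 odd-degree vertices.
Both Eulerian circuit and Eulerian path exist.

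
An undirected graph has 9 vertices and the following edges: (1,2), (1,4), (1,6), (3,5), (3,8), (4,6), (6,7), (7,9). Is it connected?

Step 1: Build adjacency list from edges:
  1: 2, 4, 6
  2: 1
  3: 5, 8
  4: 1, 6
  5: 3
  6: 1, 4, 7
  7: 6, 9
  8: 3
  9: 7

Step 2: Run BFS/DFS from vertex 1:
  Visited: {1, 2, 4, 6, 7, 9}
  Reached 6 of 9 vertices

Step 3: Only 6 of 9 vertices reached. Graph is disconnected.
Connected components: {1, 2, 4, 6, 7, 9}, {3, 5, 8}
Answer: No, the graph is not connected (2 components).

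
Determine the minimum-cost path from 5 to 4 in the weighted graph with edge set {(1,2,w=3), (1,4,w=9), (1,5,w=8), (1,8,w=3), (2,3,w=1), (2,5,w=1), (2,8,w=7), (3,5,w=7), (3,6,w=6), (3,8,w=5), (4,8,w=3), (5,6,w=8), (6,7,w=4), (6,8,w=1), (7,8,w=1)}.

Step 1: Build adjacency list with weights:
  1: 2(w=3), 4(w=9), 5(w=8), 8(w=3)
  2: 1(w=3), 3(w=1), 5(w=1), 8(w=7)
  3: 2(w=1), 5(w=7), 6(w=6), 8(w=5)
  4: 1(w=9), 8(w=3)
  5: 1(w=8), 2(w=1), 3(w=7), 6(w=8)
  6: 3(w=6), 5(w=8), 7(w=4), 8(w=1)
  7: 6(w=4), 8(w=1)
  8: 1(w=3), 2(w=7), 3(w=5), 4(w=3), 6(w=1), 7(w=1)

Step 2: Apply Dijkstra's algorithm from vertex 5:
  Visit vertex 5 (distance=0)
    Update dist[1] = 8
    Update dist[2] = 1
    Update dist[3] = 7
    Update dist[6] = 8
  Visit vertex 2 (distance=1)
    Update dist[1] = 4
    Update dist[3] = 2
    Update dist[8] = 8
  Visit vertex 3 (distance=2)
    Update dist[8] = 7
  Visit vertex 1 (distance=4)
    Update dist[4] = 13
  Visit vertex 8 (distance=7)
    Update dist[4] = 10
    Update dist[7] = 8
  Visit vertex 6 (distance=8)
  Visit vertex 7 (distance=8)
  Visit vertex 4 (distance=10)

Step 3: Shortest path: 5 -> 2 -> 1 -> 8 -> 4
Total weight: 1 + 3 + 3 + 3 = 10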